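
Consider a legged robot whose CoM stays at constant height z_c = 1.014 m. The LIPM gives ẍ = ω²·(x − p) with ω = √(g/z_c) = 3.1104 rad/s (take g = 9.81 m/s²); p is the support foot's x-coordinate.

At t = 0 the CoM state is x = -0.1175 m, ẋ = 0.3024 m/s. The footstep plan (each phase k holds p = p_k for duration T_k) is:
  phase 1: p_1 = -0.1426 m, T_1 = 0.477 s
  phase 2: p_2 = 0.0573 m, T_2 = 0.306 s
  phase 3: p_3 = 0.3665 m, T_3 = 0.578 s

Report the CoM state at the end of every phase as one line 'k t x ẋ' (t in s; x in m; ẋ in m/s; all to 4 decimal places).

phase 1: p=-0.1426, T=0.477, ωT=1.483661, cosh=2.317931, sinh=2.091125; start (x,ẋ)=(-0.117500, 0.302400) → end (x,ẋ)=(0.118884, 0.864199)
phase 2: p=0.0573, T=0.306, ωT=0.951782, cosh=1.488187, sinh=1.102135; start (x,ẋ)=(0.118884, 0.864199) → end (x,ẋ)=(0.455168, 1.497205)
phase 3: p=0.3665, T=0.578, ωT=1.797811, cosh=3.101041, sinh=2.935380; start (x,ẋ)=(0.455168, 1.497205) → end (x,ẋ)=(2.054419, 5.452445)

1 0.4770 0.1189 0.8642
2 0.7830 0.4552 1.4972
3 1.3610 2.0544 5.4524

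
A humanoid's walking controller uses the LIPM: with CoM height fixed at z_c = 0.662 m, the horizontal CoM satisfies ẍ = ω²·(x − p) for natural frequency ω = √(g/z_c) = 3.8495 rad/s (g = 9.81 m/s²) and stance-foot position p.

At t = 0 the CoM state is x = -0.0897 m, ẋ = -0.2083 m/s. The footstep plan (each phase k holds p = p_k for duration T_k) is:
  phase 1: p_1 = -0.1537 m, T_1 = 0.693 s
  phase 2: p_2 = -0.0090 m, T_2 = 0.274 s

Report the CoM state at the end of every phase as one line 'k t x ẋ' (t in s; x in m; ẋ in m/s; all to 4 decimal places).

phase 1: p=-0.1537, T=0.693, ωT=2.667703, cosh=7.238129, sinh=7.168717; start (x,ẋ)=(-0.089700, -0.208300) → end (x,ẋ)=(-0.078366, 0.258440)
phase 2: p=-0.0090, T=0.274, ωT=1.054763, cosh=1.609785, sinh=1.261510; start (x,ẋ)=(-0.078366, 0.258440) → end (x,ẋ)=(-0.035971, 0.079181)

1 0.6930 -0.0784 0.2584
2 0.9670 -0.0360 0.0792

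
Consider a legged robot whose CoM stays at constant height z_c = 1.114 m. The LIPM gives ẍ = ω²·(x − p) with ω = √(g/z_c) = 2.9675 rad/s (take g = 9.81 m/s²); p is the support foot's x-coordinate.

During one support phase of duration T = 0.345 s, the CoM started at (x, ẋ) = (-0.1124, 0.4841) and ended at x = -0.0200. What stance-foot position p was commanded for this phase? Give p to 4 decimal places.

ωT = 2.9675·0.345 = 1.023787; cosh(ωT) = 1.571475, sinh(ωT) = 1.212243
x(T) = p + (x₀−p)·cosh(ωT) + (ẋ₀/ω)·sinh(ωT) ⇒ p·(1 − cosh) = x(T) − x₀·cosh − (ẋ₀/ω)·sinh
numerator   = -0.0200 − (-0.1124)·1.571475 − (0.4841/2.9675)·1.212243 = -0.041124
denominator = 1 − 1.571475 = -0.571475
p = -0.041124 / -0.571475 = 0.0720

p = 0.0720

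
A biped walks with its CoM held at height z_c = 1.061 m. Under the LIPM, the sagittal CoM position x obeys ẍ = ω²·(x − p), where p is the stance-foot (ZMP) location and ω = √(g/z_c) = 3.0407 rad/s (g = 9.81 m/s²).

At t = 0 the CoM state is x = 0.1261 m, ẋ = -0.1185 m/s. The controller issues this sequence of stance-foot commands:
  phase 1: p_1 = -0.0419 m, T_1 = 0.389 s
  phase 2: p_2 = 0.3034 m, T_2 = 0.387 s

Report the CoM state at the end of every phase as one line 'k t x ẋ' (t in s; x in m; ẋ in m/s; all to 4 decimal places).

phase 1: p=-0.0419, T=0.389, ωT=1.182832, cosh=1.785007, sinh=1.478597; start (x,ẋ)=(0.126100, -0.118500) → end (x,ẋ)=(0.200358, 0.543800)
phase 2: p=0.3034, T=0.387, ωT=1.176751, cosh=1.776048, sinh=1.467769; start (x,ẋ)=(0.200358, 0.543800) → end (x,ẋ)=(0.382889, 0.505935)

1 0.3890 0.2004 0.5438
2 0.7760 0.3829 0.5059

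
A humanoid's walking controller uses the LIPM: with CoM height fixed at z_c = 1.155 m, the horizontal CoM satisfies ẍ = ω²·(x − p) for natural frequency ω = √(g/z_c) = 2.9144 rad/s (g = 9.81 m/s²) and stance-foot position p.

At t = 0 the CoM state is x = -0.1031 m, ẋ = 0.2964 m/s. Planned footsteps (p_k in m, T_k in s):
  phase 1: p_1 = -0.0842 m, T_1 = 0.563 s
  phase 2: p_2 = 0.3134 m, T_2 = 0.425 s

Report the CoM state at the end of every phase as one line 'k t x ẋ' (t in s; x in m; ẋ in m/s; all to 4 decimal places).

phase 1: p=-0.0842, T=0.563, ωT=1.640807, cosh=2.676578, sinh=2.482754; start (x,ẋ)=(-0.103100, 0.296400) → end (x,ẋ)=(0.117714, 0.656582)
phase 2: p=0.3134, T=0.425, ωT=1.238620, cosh=1.870316, sinh=1.580532; start (x,ẋ)=(0.117714, 0.656582) → end (x,ẋ)=(0.303481, 0.326625)

1 0.5630 0.1177 0.6566
2 0.9880 0.3035 0.3266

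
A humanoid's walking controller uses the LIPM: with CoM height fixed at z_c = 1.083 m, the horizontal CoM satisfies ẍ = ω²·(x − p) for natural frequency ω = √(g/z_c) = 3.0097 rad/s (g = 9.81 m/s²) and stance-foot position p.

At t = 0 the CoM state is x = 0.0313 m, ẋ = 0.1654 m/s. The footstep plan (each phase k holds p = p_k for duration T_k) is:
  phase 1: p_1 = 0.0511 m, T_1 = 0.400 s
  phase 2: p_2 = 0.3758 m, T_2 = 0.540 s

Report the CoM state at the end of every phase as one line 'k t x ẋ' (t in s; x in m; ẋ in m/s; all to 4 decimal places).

1 0.4000 0.0985 0.2101
2 0.9400 -0.1854 -1.4835

phase 1: p=0.0511, T=0.400, ωT=1.203880, cosh=1.816526, sinh=1.516498; start (x,ẋ)=(0.031300, 0.165400) → end (x,ẋ)=(0.098473, 0.210082)
phase 2: p=0.3758, T=0.540, ωT=1.625238, cosh=2.638246, sinh=2.441382; start (x,ẋ)=(0.098473, 0.210082) → end (x,ẋ)=(-0.185445, -1.483503)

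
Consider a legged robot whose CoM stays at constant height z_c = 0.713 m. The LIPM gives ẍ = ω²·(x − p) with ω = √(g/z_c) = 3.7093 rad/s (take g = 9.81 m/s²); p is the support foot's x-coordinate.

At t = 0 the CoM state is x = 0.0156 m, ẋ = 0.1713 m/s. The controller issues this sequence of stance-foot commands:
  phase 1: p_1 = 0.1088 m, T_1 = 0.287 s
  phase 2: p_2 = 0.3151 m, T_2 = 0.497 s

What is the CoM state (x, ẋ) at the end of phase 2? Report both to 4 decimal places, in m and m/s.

phase 1: p=0.1088, T=0.287, ωT=1.064569, cosh=1.622233, sinh=1.277356; start (x,ẋ)=(0.015600, 0.171300) → end (x,ẋ)=(0.016598, -0.163702)
phase 2: p=0.3151, T=0.497, ωT=1.843522, cosh=3.238507, sinh=3.080248; start (x,ẋ)=(0.016598, -0.163702) → end (x,ẋ)=(-0.787542, -3.940707)

x = -0.7875, ẋ = -3.9407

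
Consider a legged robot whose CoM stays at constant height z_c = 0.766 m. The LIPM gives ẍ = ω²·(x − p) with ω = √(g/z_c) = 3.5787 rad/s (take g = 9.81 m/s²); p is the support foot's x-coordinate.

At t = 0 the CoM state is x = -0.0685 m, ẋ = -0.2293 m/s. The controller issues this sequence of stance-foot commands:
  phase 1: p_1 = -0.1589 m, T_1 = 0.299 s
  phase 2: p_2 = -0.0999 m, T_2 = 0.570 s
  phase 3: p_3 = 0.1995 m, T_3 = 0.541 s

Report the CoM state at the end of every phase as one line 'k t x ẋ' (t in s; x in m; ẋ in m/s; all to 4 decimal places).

phase 1: p=-0.1589, T=0.299, ωT=1.070031, cosh=1.629234, sinh=1.286236; start (x,ẋ)=(-0.068500, -0.229300) → end (x,ẋ)=(-0.094031, 0.042533)
phase 2: p=-0.0999, T=0.570, ωT=2.039859, cosh=3.909786, sinh=3.779739; start (x,ẋ)=(-0.094031, 0.042533) → end (x,ẋ)=(-0.032031, 0.245682)
phase 3: p=0.1995, T=0.541, ωT=1.936077, cosh=3.537886, sinh=3.393617; start (x,ẋ)=(-0.032031, 0.245682) → end (x,ẋ)=(-0.386656, -1.942692)

1 0.2990 -0.0940 0.0425
2 0.8690 -0.0320 0.2457
3 1.4100 -0.3867 -1.9427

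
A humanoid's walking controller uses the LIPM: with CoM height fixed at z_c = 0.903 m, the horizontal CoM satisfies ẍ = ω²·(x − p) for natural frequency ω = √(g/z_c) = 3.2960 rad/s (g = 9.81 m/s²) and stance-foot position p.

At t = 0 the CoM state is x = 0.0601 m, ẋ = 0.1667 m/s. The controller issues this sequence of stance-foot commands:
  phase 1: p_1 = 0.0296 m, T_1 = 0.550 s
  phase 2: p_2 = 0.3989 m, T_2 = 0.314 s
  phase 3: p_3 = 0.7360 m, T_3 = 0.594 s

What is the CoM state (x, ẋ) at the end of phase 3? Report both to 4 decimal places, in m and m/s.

x = 0.7801, ẋ = 0.3639

phase 1: p=0.0296, T=0.550, ωT=1.812800, cosh=3.145389, sinh=2.982192; start (x,ẋ)=(0.060100, 0.166700) → end (x,ẋ)=(0.276363, 0.824130)
phase 2: p=0.3989, T=0.314, ωT=1.034944, cosh=1.585097, sinh=1.229851; start (x,ẋ)=(0.276363, 0.824130) → end (x,ẋ)=(0.512178, 0.809612)
phase 3: p=0.7360, T=0.594, ωT=1.957824, cosh=3.612530, sinh=3.471365; start (x,ẋ)=(0.512178, 0.809612) → end (x,ẋ)=(0.780125, 0.363866)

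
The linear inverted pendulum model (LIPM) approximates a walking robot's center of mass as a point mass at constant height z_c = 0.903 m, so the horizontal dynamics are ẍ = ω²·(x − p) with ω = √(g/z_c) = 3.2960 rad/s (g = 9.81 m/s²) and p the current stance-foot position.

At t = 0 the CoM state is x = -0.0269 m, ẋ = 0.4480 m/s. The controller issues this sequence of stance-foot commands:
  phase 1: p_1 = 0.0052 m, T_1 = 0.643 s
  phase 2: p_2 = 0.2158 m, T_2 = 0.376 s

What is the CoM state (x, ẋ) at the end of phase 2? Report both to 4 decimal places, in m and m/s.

phase 1: p=0.0052, T=0.643, ωT=2.119328, cosh=4.222827, sinh=4.102714; start (x,ẋ)=(-0.026900, 0.448000) → end (x,ẋ)=(0.427298, 1.457753)
phase 2: p=0.2158, T=0.376, ωT=1.239296, cosh=1.871385, sinh=1.581797; start (x,ẋ)=(0.427298, 1.457753) → end (x,ẋ)=(1.311190, 3.830681)

x = 1.3112, ẋ = 3.8307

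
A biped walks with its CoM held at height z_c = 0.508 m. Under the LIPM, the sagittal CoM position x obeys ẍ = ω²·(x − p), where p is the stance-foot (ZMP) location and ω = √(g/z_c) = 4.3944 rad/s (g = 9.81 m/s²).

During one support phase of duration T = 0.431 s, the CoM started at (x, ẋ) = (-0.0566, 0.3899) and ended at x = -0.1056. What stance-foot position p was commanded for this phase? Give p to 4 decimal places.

p = 0.0840

ωT = 4.3944·0.431 = 1.893986; cosh(ωT) = 3.398140, sinh(ωT) = 3.247669
x(T) = p + (x₀−p)·cosh(ωT) + (ẋ₀/ω)·sinh(ωT) ⇒ p·(1 − cosh) = x(T) − x₀·cosh − (ẋ₀/ω)·sinh
numerator   = -0.1056 − (-0.0566)·3.398140 − (0.3899/4.3944)·3.247669 = -0.201420
denominator = 1 − 3.398140 = -2.398140
p = -0.201420 / -2.398140 = 0.0840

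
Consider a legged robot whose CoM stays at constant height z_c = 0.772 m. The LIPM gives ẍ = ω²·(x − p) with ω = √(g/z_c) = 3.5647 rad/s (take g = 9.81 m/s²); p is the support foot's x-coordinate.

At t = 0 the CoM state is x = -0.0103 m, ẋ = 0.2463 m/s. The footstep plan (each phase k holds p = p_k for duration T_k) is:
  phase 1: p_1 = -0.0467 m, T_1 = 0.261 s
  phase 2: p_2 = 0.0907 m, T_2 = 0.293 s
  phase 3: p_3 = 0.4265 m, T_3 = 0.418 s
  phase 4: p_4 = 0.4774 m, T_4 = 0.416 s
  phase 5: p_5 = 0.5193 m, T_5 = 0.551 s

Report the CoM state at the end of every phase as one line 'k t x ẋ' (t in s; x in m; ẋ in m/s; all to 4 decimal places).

1 0.2610 0.0806 0.4997
2 0.5540 0.2491 0.7531
3 0.9720 0.4578 0.4240
4 1.3880 0.6806 0.8364
5 1.9390 1.9254 5.0491

phase 1: p=-0.0467, T=0.261, ωT=0.930387, cosh=1.464945, sinh=1.070544; start (x,ẋ)=(-0.010300, 0.246300) → end (x,ẋ)=(0.080592, 0.499725)
phase 2: p=0.0907, T=0.293, ωT=1.044457, cosh=1.596869, sinh=1.244986; start (x,ẋ)=(0.080592, 0.499725) → end (x,ẋ)=(0.249090, 0.753137)
phase 3: p=0.4265, T=0.418, ωT=1.490045, cosh=2.331328, sinh=2.105965; start (x,ẋ)=(0.249090, 0.753137) → end (x,ẋ)=(0.457841, 0.423971)
phase 4: p=0.4774, T=0.416, ωT=1.482915, cosh=2.316373, sinh=2.089398; start (x,ẋ)=(0.457841, 0.423971) → end (x,ẋ)=(0.680598, 0.836395)
phase 5: p=0.5193, T=0.551, ωT=1.964150, cosh=3.634562, sinh=3.494287; start (x,ẋ)=(0.680598, 0.836395) → end (x,ẋ)=(1.925421, 5.049069)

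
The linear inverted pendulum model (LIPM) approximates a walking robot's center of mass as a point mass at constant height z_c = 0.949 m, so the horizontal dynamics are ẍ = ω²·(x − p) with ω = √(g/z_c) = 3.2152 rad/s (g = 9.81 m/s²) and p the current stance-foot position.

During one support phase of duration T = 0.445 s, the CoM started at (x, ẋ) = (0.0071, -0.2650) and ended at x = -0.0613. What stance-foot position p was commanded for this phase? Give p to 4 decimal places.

ωT = 3.2152·0.445 = 1.430764; cosh(ωT) = 2.210510, sinh(ωT) = 1.971383
x(T) = p + (x₀−p)·cosh(ωT) + (ẋ₀/ω)·sinh(ωT) ⇒ p·(1 − cosh) = x(T) − x₀·cosh − (ẋ₀/ω)·sinh
numerator   = -0.0613 − (0.0071)·2.210510 − (-0.2650/3.2152)·1.971383 = 0.085489
denominator = 1 − 2.210510 = -1.210510
p = 0.085489 / -1.210510 = -0.0706

p = -0.0706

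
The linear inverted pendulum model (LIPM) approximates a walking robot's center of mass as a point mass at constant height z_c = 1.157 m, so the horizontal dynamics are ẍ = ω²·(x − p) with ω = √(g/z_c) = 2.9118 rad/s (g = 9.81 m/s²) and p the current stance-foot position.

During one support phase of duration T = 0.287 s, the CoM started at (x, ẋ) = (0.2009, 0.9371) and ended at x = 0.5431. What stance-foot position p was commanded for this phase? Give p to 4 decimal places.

p = 0.0905

ωT = 2.9118·0.287 = 0.835687; cosh(ωT) = 1.369987, sinh(ωT) = 0.936410
x(T) = p + (x₀−p)·cosh(ωT) + (ẋ₀/ω)·sinh(ωT) ⇒ p·(1 − cosh) = x(T) − x₀·cosh − (ẋ₀/ω)·sinh
numerator   = 0.5431 − (0.2009)·1.369987 − (0.9371/2.9118)·0.936410 = -0.033494
denominator = 1 − 1.369987 = -0.369987
p = -0.033494 / -0.369987 = 0.0905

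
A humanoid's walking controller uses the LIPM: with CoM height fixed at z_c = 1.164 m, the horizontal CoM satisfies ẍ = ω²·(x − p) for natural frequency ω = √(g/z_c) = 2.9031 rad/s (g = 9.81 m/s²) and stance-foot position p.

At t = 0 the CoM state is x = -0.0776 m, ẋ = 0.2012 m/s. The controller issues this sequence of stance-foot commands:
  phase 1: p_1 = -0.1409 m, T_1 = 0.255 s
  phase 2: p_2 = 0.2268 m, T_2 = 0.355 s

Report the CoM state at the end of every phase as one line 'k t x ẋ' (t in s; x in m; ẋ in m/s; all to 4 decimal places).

phase 1: p=-0.1409, T=0.255, ωT=0.740290, cosh=1.286760, sinh=0.809785; start (x,ẋ)=(-0.077600, 0.201200) → end (x,ẋ)=(-0.003326, 0.407707)
phase 2: p=0.2268, T=0.355, ωT=1.030600, cosh=1.579771, sinh=1.222978; start (x,ẋ)=(-0.003326, 0.407707) → end (x,ẋ)=(0.035007, -0.172961)

1 0.2550 -0.0033 0.4077
2 0.6100 0.0350 -0.1730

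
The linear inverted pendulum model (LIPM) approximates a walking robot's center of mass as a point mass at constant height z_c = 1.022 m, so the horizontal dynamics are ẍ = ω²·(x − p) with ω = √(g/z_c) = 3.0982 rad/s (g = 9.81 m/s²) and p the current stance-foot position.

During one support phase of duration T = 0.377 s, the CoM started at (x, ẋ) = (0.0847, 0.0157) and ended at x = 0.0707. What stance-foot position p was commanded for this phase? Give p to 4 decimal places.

ωT = 3.0982·0.377 = 1.168021; cosh(ωT) = 1.763303, sinh(ωT) = 1.452321
x(T) = p + (x₀−p)·cosh(ωT) + (ẋ₀/ω)·sinh(ωT) ⇒ p·(1 − cosh) = x(T) − x₀·cosh − (ẋ₀/ω)·sinh
numerator   = 0.0707 − (0.0847)·1.763303 − (0.0157/3.0982)·1.452321 = -0.086011
denominator = 1 − 1.763303 = -0.763303
p = -0.086011 / -0.763303 = 0.1127

p = 0.1127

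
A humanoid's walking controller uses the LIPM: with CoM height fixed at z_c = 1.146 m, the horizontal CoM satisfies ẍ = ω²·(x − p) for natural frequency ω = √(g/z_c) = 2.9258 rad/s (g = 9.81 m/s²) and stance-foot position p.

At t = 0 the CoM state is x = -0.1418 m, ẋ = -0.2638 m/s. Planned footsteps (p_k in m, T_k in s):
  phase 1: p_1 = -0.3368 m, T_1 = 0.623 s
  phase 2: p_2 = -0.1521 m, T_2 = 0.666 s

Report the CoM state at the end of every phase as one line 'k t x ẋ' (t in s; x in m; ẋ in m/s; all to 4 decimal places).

1 0.6230 0.0107 0.8818
2 1.2890 1.4668 4.7945

phase 1: p=-0.3368, T=0.623, ωT=1.822773, cosh=3.175288, sinh=3.013711; start (x,ẋ)=(-0.141800, -0.263800) → end (x,ẋ)=(0.010655, 0.881775)
phase 2: p=-0.1521, T=0.666, ωT=1.948583, cosh=3.580605, sinh=3.438129; start (x,ẋ)=(0.010655, 0.881775) → end (x,ẋ)=(1.466840, 4.794482)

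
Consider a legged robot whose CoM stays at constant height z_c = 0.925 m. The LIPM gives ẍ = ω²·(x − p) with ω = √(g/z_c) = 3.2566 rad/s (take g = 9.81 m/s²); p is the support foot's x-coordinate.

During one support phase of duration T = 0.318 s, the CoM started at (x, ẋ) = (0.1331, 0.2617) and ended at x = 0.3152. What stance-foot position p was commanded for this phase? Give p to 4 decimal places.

ωT = 3.2566·0.318 = 1.035599; cosh(ωT) = 1.585903, sinh(ωT) = 1.230889
x(T) = p + (x₀−p)·cosh(ωT) + (ẋ₀/ω)·sinh(ωT) ⇒ p·(1 − cosh) = x(T) − x₀·cosh − (ẋ₀/ω)·sinh
numerator   = 0.3152 − (0.1331)·1.585903 − (0.2617/3.2566)·1.230889 = 0.005202
denominator = 1 − 1.585903 = -0.585903
p = 0.005202 / -0.585903 = -0.0089

p = -0.0089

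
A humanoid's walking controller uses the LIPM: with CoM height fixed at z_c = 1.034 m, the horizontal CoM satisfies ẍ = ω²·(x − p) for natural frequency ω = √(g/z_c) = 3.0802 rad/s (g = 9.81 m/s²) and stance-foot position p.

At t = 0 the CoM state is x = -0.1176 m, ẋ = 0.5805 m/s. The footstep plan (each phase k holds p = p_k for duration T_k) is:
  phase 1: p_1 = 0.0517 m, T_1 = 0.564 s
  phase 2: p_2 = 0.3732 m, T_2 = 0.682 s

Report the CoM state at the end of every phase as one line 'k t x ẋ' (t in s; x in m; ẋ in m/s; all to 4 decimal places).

1 0.5640 0.0747 0.2646
2 1.2460 -0.5191 -2.6036

phase 1: p=0.0517, T=0.564, ωT=1.737233, cosh=2.928803, sinh=2.752796; start (x,ẋ)=(-0.117600, 0.580500) → end (x,ẋ)=(0.074651, 0.264648)
phase 2: p=0.3732, T=0.682, ωT=2.100696, cosh=4.147115, sinh=4.024744; start (x,ẋ)=(0.074651, 0.264648) → end (x,ẋ)=(-0.519117, -2.603597)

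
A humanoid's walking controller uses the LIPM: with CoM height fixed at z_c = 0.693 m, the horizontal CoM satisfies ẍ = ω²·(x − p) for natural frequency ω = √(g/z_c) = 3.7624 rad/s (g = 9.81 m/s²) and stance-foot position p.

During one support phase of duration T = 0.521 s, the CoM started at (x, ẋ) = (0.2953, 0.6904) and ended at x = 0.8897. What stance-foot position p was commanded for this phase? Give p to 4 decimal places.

p = 0.3122

ωT = 3.7624·0.521 = 1.960210; cosh(ωT) = 3.620825, sinh(ωT) = 3.479996
x(T) = p + (x₀−p)·cosh(ωT) + (ẋ₀/ω)·sinh(ωT) ⇒ p·(1 − cosh) = x(T) − x₀·cosh − (ẋ₀/ω)·sinh
numerator   = 0.8897 − (0.2953)·3.620825 − (0.6904/3.7624)·3.479996 = -0.818108
denominator = 1 − 3.620825 = -2.620825
p = -0.818108 / -2.620825 = 0.3122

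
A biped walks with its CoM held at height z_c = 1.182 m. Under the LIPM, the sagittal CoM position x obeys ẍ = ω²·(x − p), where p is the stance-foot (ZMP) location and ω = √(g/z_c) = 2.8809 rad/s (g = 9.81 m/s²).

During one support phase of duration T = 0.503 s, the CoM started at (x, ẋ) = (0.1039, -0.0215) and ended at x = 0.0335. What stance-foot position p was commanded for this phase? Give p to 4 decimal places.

ωT = 2.8809·0.503 = 1.449093; cosh(ωT) = 2.247016, sinh(ωT) = 2.012233
x(T) = p + (x₀−p)·cosh(ωT) + (ẋ₀/ω)·sinh(ωT) ⇒ p·(1 − cosh) = x(T) − x₀·cosh − (ẋ₀/ω)·sinh
numerator   = 0.0335 − (0.1039)·2.247016 − (-0.0215/2.8809)·2.012233 = -0.184948
denominator = 1 − 2.247016 = -1.247016
p = -0.184948 / -1.247016 = 0.1483

p = 0.1483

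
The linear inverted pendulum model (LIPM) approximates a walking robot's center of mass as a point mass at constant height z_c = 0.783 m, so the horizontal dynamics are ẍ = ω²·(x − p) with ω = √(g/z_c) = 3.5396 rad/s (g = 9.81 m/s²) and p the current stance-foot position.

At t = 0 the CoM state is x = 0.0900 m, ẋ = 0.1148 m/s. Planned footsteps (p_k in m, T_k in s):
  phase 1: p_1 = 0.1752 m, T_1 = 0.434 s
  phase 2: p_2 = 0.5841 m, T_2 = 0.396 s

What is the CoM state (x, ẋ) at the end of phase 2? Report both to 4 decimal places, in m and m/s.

phase 1: p=0.1752, T=0.434, ωT=1.536186, cosh=2.431018, sinh=2.215818; start (x,ẋ)=(0.090000, 0.114800) → end (x,ẋ)=(0.039943, -0.389152)
phase 2: p=0.5841, T=0.396, ωT=1.401682, cosh=2.154104, sinh=1.907921; start (x,ẋ)=(0.039943, -0.389152) → end (x,ẋ)=(-0.797832, -4.513117)

x = -0.7978, ẋ = -4.5131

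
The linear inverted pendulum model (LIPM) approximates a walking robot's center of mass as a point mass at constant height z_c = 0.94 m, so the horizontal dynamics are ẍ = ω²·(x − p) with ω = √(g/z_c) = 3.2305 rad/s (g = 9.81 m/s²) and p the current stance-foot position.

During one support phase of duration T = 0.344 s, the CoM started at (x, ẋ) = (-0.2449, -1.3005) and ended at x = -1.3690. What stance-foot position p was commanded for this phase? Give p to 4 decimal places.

p = 0.6016

ωT = 3.2305·0.344 = 1.111292; cosh(ωT) = 1.683707, sinh(ωT) = 1.354574
x(T) = p + (x₀−p)·cosh(ωT) + (ẋ₀/ω)·sinh(ωT) ⇒ p·(1 − cosh) = x(T) − x₀·cosh − (ẋ₀/ω)·sinh
numerator   = -1.3690 − (-0.2449)·1.683707 − (-1.3005/3.2305)·1.354574 = -0.411350
denominator = 1 − 1.683707 = -0.683707
p = -0.411350 / -0.683707 = 0.6016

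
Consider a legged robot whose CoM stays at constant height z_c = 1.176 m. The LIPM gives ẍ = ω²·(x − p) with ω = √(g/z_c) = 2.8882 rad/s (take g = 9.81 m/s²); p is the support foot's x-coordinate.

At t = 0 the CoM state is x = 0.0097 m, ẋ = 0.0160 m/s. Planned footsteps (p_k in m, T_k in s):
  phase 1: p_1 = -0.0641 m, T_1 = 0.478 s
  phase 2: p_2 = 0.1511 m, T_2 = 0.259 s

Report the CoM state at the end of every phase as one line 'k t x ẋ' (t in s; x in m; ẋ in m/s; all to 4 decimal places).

phase 1: p=-0.0641, T=0.478, ωT=1.380560, cosh=2.114282, sinh=1.862844; start (x,ẋ)=(0.009700, 0.016000) → end (x,ẋ)=(0.102254, 0.430892)
phase 2: p=0.1511, T=0.259, ωT=0.748044, cosh=1.293077, sinh=0.819786; start (x,ẋ)=(0.102254, 0.430892) → end (x,ẋ)=(0.210242, 0.441523)

1 0.4780 0.1023 0.4309
2 0.7370 0.2102 0.4415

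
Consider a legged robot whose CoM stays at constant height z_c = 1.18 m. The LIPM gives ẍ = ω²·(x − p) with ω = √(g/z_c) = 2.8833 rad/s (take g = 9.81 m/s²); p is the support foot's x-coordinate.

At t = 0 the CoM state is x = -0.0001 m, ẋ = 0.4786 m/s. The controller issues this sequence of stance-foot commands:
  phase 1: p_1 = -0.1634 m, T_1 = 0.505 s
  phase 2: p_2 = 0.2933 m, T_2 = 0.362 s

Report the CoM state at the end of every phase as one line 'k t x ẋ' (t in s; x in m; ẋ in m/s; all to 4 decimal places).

phase 1: p=-0.1634, T=0.505, ωT=1.456067, cosh=2.261103, sinh=2.027952; start (x,ẋ)=(-0.000100, 0.478600) → end (x,ẋ)=(0.542459, 2.037011)
phase 2: p=0.2933, T=0.362, ωT=1.043755, cosh=1.595995, sinh=1.243865; start (x,ẋ)=(0.542459, 2.037011) → end (x,ẋ)=(1.569729, 4.144650)

1 0.5050 0.5425 2.0370
2 0.8670 1.5697 4.1447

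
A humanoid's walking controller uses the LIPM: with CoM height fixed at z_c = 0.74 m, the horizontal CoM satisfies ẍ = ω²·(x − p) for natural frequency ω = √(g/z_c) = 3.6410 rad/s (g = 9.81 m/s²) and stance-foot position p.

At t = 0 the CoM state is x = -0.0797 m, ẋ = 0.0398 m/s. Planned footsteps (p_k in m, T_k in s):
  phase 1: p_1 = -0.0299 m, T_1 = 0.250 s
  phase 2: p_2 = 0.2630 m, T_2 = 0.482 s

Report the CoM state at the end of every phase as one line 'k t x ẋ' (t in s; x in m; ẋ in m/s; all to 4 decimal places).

1 0.2500 -0.0904 -0.1313
2 0.7320 -0.8907 -4.0008

phase 1: p=-0.0299, T=0.250, ωT=0.910250, cosh=1.443684, sinh=1.041260; start (x,ẋ)=(-0.079700, 0.039800) → end (x,ẋ)=(-0.090413, -0.131345)
phase 2: p=0.2630, T=0.482, ωT=1.754962, cosh=2.978071, sinh=2.805157; start (x,ẋ)=(-0.090413, -0.131345) → end (x,ẋ)=(-0.890683, -4.000768)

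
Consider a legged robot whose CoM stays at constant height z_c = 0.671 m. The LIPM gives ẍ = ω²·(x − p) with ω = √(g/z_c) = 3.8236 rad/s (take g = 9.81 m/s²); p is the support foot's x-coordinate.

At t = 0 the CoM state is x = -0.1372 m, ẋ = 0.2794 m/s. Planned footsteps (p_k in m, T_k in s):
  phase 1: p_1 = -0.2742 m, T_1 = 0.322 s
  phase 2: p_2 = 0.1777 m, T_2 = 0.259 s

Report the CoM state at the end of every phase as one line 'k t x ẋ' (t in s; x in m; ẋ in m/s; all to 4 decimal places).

1 0.3220 0.0949 1.3400
2 0.5810 0.4575 1.6853

phase 1: p=-0.2742, T=0.322, ωT=1.231199, cosh=1.858639, sinh=1.566696; start (x,ẋ)=(-0.137200, 0.279400) → end (x,ẋ)=(0.094916, 1.339991)
phase 2: p=0.1777, T=0.259, ωT=0.990312, cosh=1.531768, sinh=1.160307; start (x,ẋ)=(0.094916, 1.339991) → end (x,ẋ)=(0.457527, 1.685279)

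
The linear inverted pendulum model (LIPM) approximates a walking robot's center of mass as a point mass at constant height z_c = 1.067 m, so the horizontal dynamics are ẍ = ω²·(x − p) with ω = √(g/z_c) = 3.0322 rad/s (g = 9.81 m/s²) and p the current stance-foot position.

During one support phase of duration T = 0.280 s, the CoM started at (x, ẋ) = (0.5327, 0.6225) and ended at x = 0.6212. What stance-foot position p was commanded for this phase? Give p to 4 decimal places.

ωT = 3.0322·0.280 = 0.849016; cosh(ωT) = 1.382591, sinh(ωT) = 0.954755
x(T) = p + (x₀−p)·cosh(ωT) + (ẋ₀/ω)·sinh(ωT) ⇒ p·(1 − cosh) = x(T) − x₀·cosh − (ẋ₀/ω)·sinh
numerator   = 0.6212 − (0.5327)·1.382591 − (0.6225/3.0322)·0.954755 = -0.311314
denominator = 1 − 1.382591 = -0.382591
p = -0.311314 / -0.382591 = 0.8137

p = 0.8137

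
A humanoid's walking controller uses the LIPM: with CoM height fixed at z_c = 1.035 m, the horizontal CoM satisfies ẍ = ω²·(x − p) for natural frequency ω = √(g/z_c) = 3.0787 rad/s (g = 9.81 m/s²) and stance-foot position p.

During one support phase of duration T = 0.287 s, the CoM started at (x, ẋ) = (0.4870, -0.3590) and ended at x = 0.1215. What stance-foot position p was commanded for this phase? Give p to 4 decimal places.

p = 1.0838

ωT = 3.0787·0.287 = 0.883587; cosh(ωT) = 1.416430, sinh(ωT) = 1.003133
x(T) = p + (x₀−p)·cosh(ωT) + (ẋ₀/ω)·sinh(ωT) ⇒ p·(1 − cosh) = x(T) − x₀·cosh − (ẋ₀/ω)·sinh
numerator   = 0.1215 − (0.4870)·1.416430 − (-0.3590/3.0787)·1.003133 = -0.451329
denominator = 1 − 1.416430 = -0.416430
p = -0.451329 / -0.416430 = 1.0838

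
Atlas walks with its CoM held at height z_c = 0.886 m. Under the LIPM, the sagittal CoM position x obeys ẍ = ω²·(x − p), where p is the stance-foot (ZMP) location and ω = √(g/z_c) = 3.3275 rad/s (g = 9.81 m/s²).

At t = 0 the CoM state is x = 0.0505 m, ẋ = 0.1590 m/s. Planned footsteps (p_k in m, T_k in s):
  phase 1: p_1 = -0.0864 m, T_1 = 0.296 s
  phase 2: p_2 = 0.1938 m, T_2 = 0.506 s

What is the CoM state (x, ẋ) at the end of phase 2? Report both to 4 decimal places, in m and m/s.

x = 0.7480, ẋ = 1.9966

phase 1: p=-0.0864, T=0.296, ωT=0.984940, cosh=1.525556, sinh=1.152095; start (x,ẋ)=(0.050500, 0.159000) → end (x,ẋ)=(0.177500, 0.767383)
phase 2: p=0.1938, T=0.506, ωT=1.683715, cosh=2.785604, sinh=2.599922; start (x,ẋ)=(0.177500, 0.767383) → end (x,ẋ)=(0.747984, 1.996609)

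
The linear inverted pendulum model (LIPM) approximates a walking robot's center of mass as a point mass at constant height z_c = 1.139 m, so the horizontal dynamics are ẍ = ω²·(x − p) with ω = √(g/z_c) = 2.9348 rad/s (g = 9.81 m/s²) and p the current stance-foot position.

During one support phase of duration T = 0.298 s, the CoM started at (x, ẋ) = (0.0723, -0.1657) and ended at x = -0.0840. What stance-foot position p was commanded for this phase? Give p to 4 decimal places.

p = 0.3187

ωT = 2.9348·0.298 = 0.874570; cosh(ωT) = 1.407443, sinh(ωT) = 0.990402
x(T) = p + (x₀−p)·cosh(ωT) + (ẋ₀/ω)·sinh(ωT) ⇒ p·(1 − cosh) = x(T) − x₀·cosh − (ẋ₀/ω)·sinh
numerator   = -0.0840 − (0.0723)·1.407443 − (-0.1657/2.9348)·0.990402 = -0.129840
denominator = 1 − 1.407443 = -0.407443
p = -0.129840 / -0.407443 = 0.3187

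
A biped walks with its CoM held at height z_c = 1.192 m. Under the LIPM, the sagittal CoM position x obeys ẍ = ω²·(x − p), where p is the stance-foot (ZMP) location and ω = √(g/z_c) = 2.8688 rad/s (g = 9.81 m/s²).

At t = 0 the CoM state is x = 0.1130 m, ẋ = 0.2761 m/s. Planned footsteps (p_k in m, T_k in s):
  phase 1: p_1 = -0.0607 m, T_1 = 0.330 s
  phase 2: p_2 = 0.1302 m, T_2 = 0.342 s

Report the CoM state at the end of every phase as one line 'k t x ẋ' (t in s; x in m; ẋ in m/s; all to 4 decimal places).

1 0.3300 0.3022 0.9548
2 0.6720 0.7733 2.0179

phase 1: p=-0.0607, T=0.330, ωT=0.946704, cosh=1.482610, sinh=1.094592; start (x,ẋ)=(0.113000, 0.276100) → end (x,ẋ)=(0.302175, 0.954795)
phase 2: p=0.1302, T=0.342, ωT=0.981130, cosh=1.521178, sinh=1.146290; start (x,ẋ)=(0.302175, 0.954795) → end (x,ẋ)=(0.773314, 2.017950)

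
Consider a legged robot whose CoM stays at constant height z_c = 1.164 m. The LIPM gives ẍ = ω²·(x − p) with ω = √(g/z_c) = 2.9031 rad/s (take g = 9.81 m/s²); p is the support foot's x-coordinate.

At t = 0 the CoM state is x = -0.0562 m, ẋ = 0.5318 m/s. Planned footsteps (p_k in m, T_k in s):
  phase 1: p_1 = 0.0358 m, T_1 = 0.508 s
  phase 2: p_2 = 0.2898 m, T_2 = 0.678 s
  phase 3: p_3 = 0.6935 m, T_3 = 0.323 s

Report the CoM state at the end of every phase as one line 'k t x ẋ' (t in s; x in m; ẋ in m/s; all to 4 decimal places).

1 0.5080 0.2036 0.6698
2 1.1860 0.7848 1.5655
3 1.5090 1.4110 2.5923

phase 1: p=0.0358, T=0.508, ωT=1.474775, cosh=2.299441, sinh=2.070611; start (x,ẋ)=(-0.056200, 0.531800) → end (x,ẋ)=(0.203553, 0.669813)
phase 2: p=0.2898, T=0.678, ωT=1.968302, cosh=3.649102, sinh=3.509408; start (x,ẋ)=(0.203553, 0.669813) → end (x,ẋ)=(0.784779, 1.565519)
phase 3: p=0.6935, T=0.323, ωT=0.937701, cosh=1.472815, sinh=1.081288; start (x,ẋ)=(0.784779, 1.565519) → end (x,ẋ)=(1.411030, 2.592254)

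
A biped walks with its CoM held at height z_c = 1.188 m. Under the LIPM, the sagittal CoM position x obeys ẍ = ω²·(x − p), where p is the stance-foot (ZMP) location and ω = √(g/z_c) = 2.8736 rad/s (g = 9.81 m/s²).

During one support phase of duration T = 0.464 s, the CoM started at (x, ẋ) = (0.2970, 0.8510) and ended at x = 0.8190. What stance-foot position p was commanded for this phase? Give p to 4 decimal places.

p = 0.2977

ωT = 2.8736·0.464 = 1.333350; cosh(ωT) = 2.028663, sinh(ωT) = 1.765070
x(T) = p + (x₀−p)·cosh(ωT) + (ẋ₀/ω)·sinh(ωT) ⇒ p·(1 − cosh) = x(T) − x₀·cosh − (ẋ₀/ω)·sinh
numerator   = 0.8190 − (0.2970)·2.028663 − (0.8510/2.8736)·1.765070 = -0.306228
denominator = 1 − 2.028663 = -1.028663
p = -0.306228 / -1.028663 = 0.2977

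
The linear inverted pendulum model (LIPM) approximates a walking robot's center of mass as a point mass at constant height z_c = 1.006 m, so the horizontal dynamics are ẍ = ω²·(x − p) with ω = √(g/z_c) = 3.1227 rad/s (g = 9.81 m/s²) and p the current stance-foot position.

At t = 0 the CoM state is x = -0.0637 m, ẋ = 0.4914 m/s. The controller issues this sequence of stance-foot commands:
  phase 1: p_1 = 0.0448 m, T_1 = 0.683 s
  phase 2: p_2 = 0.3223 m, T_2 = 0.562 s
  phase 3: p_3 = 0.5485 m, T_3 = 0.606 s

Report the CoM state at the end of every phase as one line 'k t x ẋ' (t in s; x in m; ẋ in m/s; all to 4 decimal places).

1 0.6830 0.2352 0.6930
2 1.2450 0.6855 1.3010
3 1.8510 2.3640 5.8007

phase 1: p=0.0448, T=0.683, ωT=2.132804, cosh=4.278500, sinh=4.159996; start (x,ẋ)=(-0.063700, 0.491400) → end (x,ẋ)=(0.235216, 0.692995)
phase 2: p=0.3223, T=0.562, ωT=1.754957, cosh=2.978058, sinh=2.805143; start (x,ẋ)=(0.235216, 0.692995) → end (x,ẋ)=(0.685479, 1.300951)
phase 3: p=0.5485, T=0.606, ωT=1.892356, cosh=3.392850, sinh=3.242134; start (x,ẋ)=(0.685479, 1.300951) → end (x,ẋ)=(2.363959, 5.800740)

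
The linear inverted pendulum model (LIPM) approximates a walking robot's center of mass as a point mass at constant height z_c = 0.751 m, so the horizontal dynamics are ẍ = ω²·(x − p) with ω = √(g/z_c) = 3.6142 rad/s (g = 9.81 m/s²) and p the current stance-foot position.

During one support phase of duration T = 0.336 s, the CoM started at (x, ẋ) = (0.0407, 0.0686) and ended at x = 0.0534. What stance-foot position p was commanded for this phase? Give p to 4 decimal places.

p = 0.0605

ωT = 3.6142·0.336 = 1.214371; cosh(ωT) = 1.832536, sinh(ωT) = 1.535639
x(T) = p + (x₀−p)·cosh(ωT) + (ẋ₀/ω)·sinh(ωT) ⇒ p·(1 − cosh) = x(T) − x₀·cosh − (ẋ₀/ω)·sinh
numerator   = 0.0534 − (0.0407)·1.832536 − (0.0686/3.6142)·1.535639 = -0.050332
denominator = 1 − 1.832536 = -0.832536
p = -0.050332 / -0.832536 = 0.0605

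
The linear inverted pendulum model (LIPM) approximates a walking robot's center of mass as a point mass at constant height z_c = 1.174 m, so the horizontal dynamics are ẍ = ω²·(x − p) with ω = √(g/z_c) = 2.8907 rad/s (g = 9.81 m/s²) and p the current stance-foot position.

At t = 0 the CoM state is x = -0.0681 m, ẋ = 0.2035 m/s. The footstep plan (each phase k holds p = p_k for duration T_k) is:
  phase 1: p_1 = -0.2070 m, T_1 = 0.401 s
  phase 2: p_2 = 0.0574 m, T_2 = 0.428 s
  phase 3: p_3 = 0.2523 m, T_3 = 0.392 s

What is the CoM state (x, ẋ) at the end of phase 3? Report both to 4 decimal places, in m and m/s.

x = 2.0616, ẋ = 5.4773

phase 1: p=-0.2070, T=0.401, ωT=1.159171, cosh=1.750518, sinh=1.436771; start (x,ẋ)=(-0.068100, 0.203500) → end (x,ẋ)=(0.137293, 0.933120)
phase 2: p=0.0574, T=0.428, ωT=1.237220, cosh=1.868104, sinh=1.577914; start (x,ẋ)=(0.137293, 0.933120) → end (x,ẋ)=(0.716000, 2.107580)
phase 3: p=0.2523, T=0.392, ωT=1.133154, cosh=1.713726, sinh=1.391710; start (x,ẋ)=(0.716000, 2.107580) → end (x,ẋ)=(2.061638, 5.477290)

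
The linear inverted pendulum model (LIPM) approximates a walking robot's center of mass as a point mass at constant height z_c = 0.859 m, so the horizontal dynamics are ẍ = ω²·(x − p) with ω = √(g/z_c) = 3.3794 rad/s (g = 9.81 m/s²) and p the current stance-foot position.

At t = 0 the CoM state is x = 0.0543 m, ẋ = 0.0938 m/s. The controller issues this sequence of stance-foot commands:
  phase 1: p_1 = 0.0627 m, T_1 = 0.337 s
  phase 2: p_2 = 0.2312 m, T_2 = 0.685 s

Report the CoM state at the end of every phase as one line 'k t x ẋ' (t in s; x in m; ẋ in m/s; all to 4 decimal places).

1 0.3370 0.0871 0.1217
2 1.0220 -0.3246 -1.8182

phase 1: p=0.0627, T=0.337, ωT=1.138858, cosh=1.721692, sinh=1.401507; start (x,ẋ)=(0.054300, 0.093800) → end (x,ẋ)=(0.087139, 0.121710)
phase 2: p=0.2312, T=0.685, ωT=2.314889, cosh=5.111288, sinh=5.012511; start (x,ẋ)=(0.087139, 0.121710) → end (x,ẋ)=(-0.324612, -1.818201)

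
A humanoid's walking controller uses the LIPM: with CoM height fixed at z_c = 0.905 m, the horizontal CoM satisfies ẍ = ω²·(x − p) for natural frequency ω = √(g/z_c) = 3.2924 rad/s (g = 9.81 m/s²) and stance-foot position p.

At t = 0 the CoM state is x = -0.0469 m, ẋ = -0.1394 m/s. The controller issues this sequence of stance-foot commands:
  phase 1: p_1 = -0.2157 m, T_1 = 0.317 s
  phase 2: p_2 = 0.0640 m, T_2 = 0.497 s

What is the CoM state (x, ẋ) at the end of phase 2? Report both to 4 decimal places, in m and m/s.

x = 0.2479, ẋ = 0.7372

phase 1: p=-0.2157, T=0.317, ωT=1.043691, cosh=1.595915, sinh=1.243763; start (x,ẋ)=(-0.046900, -0.139400) → end (x,ẋ)=(0.001030, 0.468759)
phase 2: p=0.0640, T=0.497, ωT=1.636323, cosh=2.665471, sinh=2.470777; start (x,ẋ)=(0.001030, 0.468759) → end (x,ẋ)=(0.247934, 0.737215)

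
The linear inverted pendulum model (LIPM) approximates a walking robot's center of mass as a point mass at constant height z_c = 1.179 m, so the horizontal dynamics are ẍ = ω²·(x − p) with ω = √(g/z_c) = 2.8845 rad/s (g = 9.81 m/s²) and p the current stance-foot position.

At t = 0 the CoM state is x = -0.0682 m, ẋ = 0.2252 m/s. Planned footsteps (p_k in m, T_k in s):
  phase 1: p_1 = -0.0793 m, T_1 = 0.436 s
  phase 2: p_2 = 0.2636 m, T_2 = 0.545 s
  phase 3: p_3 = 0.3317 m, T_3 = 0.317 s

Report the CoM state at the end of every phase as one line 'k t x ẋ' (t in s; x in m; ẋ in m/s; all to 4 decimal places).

1 0.4360 0.0680 0.4798
2 0.9810 0.1555 -0.0949
3 1.2980 0.0421 -0.6696

phase 1: p=-0.0793, T=0.436, ωT=1.257642, cosh=1.900721, sinh=1.616397; start (x,ẋ)=(-0.068200, 0.225200) → end (x,ẋ)=(0.067994, 0.479796)
phase 2: p=0.2636, T=0.545, ωT=1.572053, cosh=2.512071, sinh=2.304453; start (x,ẋ)=(0.067994, 0.479796) → end (x,ẋ)=(0.155537, -0.094948)
phase 3: p=0.3317, T=0.317, ωT=0.914386, cosh=1.448003, sinh=1.047241; start (x,ẋ)=(0.155537, -0.094948) → end (x,ẋ)=(0.042144, -0.669631)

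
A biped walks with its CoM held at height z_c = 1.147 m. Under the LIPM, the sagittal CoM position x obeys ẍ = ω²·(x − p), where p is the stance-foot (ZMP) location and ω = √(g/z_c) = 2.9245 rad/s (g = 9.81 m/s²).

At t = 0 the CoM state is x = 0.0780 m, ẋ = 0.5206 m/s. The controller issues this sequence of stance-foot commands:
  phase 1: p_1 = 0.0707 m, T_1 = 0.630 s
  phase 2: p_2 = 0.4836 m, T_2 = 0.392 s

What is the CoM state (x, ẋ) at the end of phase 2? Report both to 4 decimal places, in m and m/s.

phase 1: p=0.0707, T=0.630, ωT=1.842435, cosh=3.235160, sinh=3.076729; start (x,ẋ)=(0.078000, 0.520600) → end (x,ẋ)=(0.642015, 1.749909)
phase 2: p=0.4836, T=0.392, ωT=1.146404, cosh=1.732317, sinh=1.414539; start (x,ẋ)=(0.642015, 1.749909) → end (x,ẋ)=(1.604432, 3.686733)

x = 1.6044, ẋ = 3.6867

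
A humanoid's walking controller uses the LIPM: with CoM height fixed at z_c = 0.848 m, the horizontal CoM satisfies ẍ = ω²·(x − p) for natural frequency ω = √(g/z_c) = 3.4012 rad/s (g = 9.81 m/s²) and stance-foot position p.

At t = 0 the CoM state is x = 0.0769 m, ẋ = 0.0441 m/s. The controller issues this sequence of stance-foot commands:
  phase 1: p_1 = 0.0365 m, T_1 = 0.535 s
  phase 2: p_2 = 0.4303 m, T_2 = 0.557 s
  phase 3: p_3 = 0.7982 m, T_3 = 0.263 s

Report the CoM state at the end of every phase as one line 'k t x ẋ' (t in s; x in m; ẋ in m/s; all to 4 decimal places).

phase 1: p=0.0365, T=0.535, ωT=1.819642, cosh=3.165867, sinh=3.003783; start (x,ẋ)=(0.076900, 0.044100) → end (x,ẋ)=(0.203348, 0.552360)
phase 2: p=0.4303, T=0.557, ωT=1.894468, cosh=3.399706, sinh=3.249307; start (x,ẋ)=(0.203348, 0.552360) → end (x,ẋ)=(0.186423, -0.630308)
phase 3: p=0.7982, T=0.263, ωT=0.894516, cosh=1.427478, sinh=1.018673; start (x,ẋ)=(0.186423, -0.630308) → end (x,ẋ)=(-0.263878, -3.019381)

1 0.5350 0.2033 0.5524
2 1.0920 0.1864 -0.6303
3 1.3550 -0.2639 -3.0194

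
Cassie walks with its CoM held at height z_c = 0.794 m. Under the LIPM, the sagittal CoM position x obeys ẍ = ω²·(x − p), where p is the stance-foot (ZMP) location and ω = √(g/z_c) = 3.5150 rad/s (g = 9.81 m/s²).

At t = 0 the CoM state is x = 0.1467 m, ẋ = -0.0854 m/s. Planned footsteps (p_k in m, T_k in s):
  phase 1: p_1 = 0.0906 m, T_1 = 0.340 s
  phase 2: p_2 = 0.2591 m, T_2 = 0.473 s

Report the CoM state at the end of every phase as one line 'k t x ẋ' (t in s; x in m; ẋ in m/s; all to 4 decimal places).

phase 1: p=0.0906, T=0.340, ωT=1.195100, cosh=1.803281, sinh=1.500607; start (x,ẋ)=(0.146700, -0.085400) → end (x,ẋ)=(0.155305, 0.141907)
phase 2: p=0.2591, T=0.473, ωT=1.662595, cosh=2.731311, sinh=2.541665; start (x,ẋ)=(0.155305, 0.141907) → end (x,ẋ)=(0.078216, -0.539704)

1 0.3400 0.1553 0.1419
2 0.8130 0.0782 -0.5397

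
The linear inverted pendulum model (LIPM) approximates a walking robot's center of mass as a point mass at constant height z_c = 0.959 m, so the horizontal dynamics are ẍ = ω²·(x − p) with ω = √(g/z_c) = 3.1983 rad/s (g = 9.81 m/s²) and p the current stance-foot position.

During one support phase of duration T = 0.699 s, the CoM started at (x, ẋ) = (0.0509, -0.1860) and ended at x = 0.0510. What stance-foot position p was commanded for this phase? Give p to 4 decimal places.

p = -0.0212

ωT = 3.1983·0.699 = 2.235612; cosh(ωT) = 4.729564, sinh(ωT) = 4.622637
x(T) = p + (x₀−p)·cosh(ωT) + (ẋ₀/ω)·sinh(ωT) ⇒ p·(1 − cosh) = x(T) − x₀·cosh − (ẋ₀/ω)·sinh
numerator   = 0.0510 − (0.0509)·4.729564 − (-0.1860/3.1983)·4.622637 = 0.079099
denominator = 1 − 4.729564 = -3.729564
p = 0.079099 / -3.729564 = -0.0212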